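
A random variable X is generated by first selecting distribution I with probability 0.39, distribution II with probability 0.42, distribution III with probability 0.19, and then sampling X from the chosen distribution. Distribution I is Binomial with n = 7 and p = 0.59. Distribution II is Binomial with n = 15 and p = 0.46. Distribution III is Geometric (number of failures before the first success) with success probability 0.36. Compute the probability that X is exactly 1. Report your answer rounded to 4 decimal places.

Conditional on each component, P(X = 1): I: 0.0196179; II: 0.00123698; III: 0.2304.
By total probability, P(X = 1) = 0.39·0.0196179 + 0.42·0.00123698 + 0.19·0.2304 = 0.0519465.

0.0519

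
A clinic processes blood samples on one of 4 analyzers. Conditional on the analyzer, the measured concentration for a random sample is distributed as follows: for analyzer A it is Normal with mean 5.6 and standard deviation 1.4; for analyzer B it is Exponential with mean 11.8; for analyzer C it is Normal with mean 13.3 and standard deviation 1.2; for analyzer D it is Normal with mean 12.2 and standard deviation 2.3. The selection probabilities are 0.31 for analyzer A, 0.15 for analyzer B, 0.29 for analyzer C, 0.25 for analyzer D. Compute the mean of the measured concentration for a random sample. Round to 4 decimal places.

10.4130

Component means — A: 5.6; B: 11.8; C: 13.3; D: 12.2.
E[X] = 0.31·5.6 + 0.15·11.8 + 0.29·13.3 + 0.25·12.2 = 10.413.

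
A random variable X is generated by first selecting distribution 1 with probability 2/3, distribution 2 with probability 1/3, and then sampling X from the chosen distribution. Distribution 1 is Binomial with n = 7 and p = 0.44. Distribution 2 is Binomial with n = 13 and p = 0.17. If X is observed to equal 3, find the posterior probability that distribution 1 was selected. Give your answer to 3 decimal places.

0.729

Likelihoods P(X=3 | ·): 1: 0.29321; 2: 0.218019.
Posterior ∝ prior × likelihood. Numerator for 1: 0.666667·0.29321 = 0.195473.
Normalizing constant: 0.666667·0.29321 + 0.333333·0.218019 = 0.268146.
P(1 | observation) = 0.195473 / 0.268146 = 0.72898.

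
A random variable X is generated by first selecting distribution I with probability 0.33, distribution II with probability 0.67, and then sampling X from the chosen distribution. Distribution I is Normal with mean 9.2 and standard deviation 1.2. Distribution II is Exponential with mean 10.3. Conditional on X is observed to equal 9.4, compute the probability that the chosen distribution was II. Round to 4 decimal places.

0.1944

Likelihoods f(9.4 | ·): I: 0.327866; II: 0.0389777.
Posterior ∝ prior × likelihood. Numerator for II: 0.67·0.0389777 = 0.0261151.
Normalizing constant: 0.33·0.327866 + 0.67·0.0389777 = 0.134311.
P(II | observation) = 0.0261151 / 0.134311 = 0.194437.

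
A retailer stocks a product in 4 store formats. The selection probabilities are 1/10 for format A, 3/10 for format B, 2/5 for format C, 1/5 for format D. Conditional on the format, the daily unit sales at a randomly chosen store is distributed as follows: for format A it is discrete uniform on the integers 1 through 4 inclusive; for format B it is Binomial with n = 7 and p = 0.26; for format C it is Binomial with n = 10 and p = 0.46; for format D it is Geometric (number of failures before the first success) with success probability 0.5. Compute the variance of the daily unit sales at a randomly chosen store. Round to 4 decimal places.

Per component, A: μ=2.5, E[X²]=7.5; B: μ=1.82, E[X²]=4.6592; C: μ=4.6, E[X²]=23.644; D: μ=1, E[X²]=3.
E[X] = 0.1·2.5 + 0.3·1.82 + 0.4·4.6 + 0.2·1 = 2.836.
E[X²] = 0.1·7.5 + 0.3·4.6592 + 0.4·23.644 + 0.2·3 = 12.2054.
Var(X) = E[X²] − (E[X])² = 12.2054 − 8.0429 = 4.16246.

4.1625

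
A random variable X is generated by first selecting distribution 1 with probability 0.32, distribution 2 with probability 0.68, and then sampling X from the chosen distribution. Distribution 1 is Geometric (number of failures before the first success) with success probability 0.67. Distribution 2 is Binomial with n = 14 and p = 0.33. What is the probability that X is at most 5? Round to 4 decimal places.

0.7952

Conditional on each component, P(X ≤ 5): 1: 0.998709; 2: 0.699402.
By total probability, P(X ≤ 5) = 0.32·0.998709 + 0.68·0.699402 = 0.79518.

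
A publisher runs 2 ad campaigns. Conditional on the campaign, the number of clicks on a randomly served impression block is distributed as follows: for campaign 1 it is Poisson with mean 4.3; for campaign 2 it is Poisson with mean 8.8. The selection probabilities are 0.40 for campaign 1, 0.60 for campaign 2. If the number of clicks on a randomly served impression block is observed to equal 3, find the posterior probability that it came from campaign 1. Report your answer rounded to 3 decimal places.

Likelihoods P(X=3 | ·): 1: 0.179799; 2: 0.0171201.
Posterior ∝ prior × likelihood. Numerator for 1: 0.4·0.179799 = 0.0719197.
Normalizing constant: 0.4·0.179799 + 0.6·0.0171201 = 0.0821917.
P(1 | observation) = 0.0719197 / 0.0821917 = 0.875023.

0.875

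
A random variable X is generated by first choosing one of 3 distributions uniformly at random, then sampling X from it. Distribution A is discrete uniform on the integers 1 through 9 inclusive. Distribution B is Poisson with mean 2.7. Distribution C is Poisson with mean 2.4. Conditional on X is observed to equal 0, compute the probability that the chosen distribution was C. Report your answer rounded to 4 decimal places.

0.5744

Likelihoods P(X=0 | ·): A: 0; B: 0.0672055; C: 0.090718.
Posterior ∝ prior × likelihood. Numerator for C: 0.333333·0.090718 = 0.0302393.
Normalizing constant: 0.333333·0 + 0.333333·0.0672055 + 0.333333·0.090718 = 0.0526412.
P(C | observation) = 0.0302393 / 0.0526412 = 0.574443.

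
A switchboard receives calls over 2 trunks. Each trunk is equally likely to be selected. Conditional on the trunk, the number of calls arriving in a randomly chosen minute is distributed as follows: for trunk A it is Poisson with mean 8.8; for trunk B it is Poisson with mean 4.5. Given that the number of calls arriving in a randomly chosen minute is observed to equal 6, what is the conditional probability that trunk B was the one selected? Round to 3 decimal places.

Likelihoods P(X=6 | ·): A: 0.0972237; B: 0.12812.
Posterior ∝ prior × likelihood. Numerator for B: 0.5·0.12812 = 0.0640601.
Normalizing constant: 0.5·0.0972237 + 0.5·0.12812 = 0.112672.
P(B | observation) = 0.0640601 / 0.112672 = 0.568554.

0.569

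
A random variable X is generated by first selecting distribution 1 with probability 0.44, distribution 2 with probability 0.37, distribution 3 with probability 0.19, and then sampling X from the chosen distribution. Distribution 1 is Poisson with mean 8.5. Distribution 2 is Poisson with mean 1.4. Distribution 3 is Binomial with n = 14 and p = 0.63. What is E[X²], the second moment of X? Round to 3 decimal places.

52.174

For each component E[X²] = Var + (mean)², giving 1: 80.75; 2: 3.36; 3: 81.0558.
Overall E[X²] = 0.44·80.75 + 0.37·3.36 + 0.19·81.0558 = 52.1738.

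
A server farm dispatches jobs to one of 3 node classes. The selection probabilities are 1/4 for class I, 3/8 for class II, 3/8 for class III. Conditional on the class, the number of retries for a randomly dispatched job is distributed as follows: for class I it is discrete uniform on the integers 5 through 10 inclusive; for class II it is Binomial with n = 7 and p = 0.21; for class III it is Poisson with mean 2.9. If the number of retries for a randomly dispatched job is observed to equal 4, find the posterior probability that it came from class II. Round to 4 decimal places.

0.1715

Likelihoods P(X=4 | ·): I: 0; II: 0.0335604; III: 0.162154.
Posterior ∝ prior × likelihood. Numerator for II: 0.375·0.0335604 = 0.0125851.
Normalizing constant: 0.25·0 + 0.375·0.0335604 + 0.375·0.162154 = 0.0733928.
P(II | observation) = 0.0125851 / 0.0733928 = 0.171476.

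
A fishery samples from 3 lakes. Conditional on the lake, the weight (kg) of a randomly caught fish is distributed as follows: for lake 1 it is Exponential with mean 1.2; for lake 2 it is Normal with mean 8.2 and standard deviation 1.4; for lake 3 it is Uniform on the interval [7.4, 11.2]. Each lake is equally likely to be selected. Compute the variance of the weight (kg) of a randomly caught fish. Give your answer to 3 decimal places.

Per component, 1: μ=1.2, E[X²]=2.88; 2: μ=8.2, E[X²]=69.2; 3: μ=9.3, E[X²]=87.6933.
E[X] = 0.333333·1.2 + 0.333333·8.2 + 0.333333·9.3 = 6.23333.
E[X²] = 0.333333·2.88 + 0.333333·69.2 + 0.333333·87.6933 = 53.2578.
Var(X) = E[X²] − (E[X])² = 53.2578 − 38.8544 = 14.4033.

14.403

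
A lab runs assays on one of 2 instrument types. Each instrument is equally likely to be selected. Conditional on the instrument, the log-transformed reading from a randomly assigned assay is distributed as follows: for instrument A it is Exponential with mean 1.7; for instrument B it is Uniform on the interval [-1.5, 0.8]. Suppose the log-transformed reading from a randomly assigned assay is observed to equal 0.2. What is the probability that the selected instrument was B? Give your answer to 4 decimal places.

0.4540

Likelihoods f(0.2 | ·): A: 0.522947; B: 0.434783.
Posterior ∝ prior × likelihood. Numerator for B: 0.5·0.434783 = 0.217391.
Normalizing constant: 0.5·0.522947 + 0.5·0.434783 = 0.478865.
P(B | observation) = 0.217391 / 0.478865 = 0.453972.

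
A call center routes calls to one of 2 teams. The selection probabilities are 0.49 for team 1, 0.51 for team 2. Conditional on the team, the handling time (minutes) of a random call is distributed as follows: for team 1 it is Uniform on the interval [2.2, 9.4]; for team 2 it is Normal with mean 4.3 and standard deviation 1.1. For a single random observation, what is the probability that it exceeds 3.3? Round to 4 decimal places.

0.8325

Conditional on each team, P(X > 3.3): 1: 0.847222; 2: 0.818349.
By total probability, P(X > 3.3) = 0.49·0.847222 + 0.51·0.818349 = 0.832497.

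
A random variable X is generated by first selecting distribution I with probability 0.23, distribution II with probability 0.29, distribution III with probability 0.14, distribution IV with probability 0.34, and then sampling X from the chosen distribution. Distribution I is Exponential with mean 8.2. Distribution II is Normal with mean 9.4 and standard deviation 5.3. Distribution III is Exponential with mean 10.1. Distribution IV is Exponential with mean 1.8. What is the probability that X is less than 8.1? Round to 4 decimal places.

0.6747

Conditional on each component, P(X < 8.1): I: 0.627607; II: 0.403119; III: 0.55156; IV: 0.988891.
By total probability, P(X < 8.1) = 0.23·0.627607 + 0.29·0.403119 + 0.14·0.55156 + 0.34·0.988891 = 0.674695.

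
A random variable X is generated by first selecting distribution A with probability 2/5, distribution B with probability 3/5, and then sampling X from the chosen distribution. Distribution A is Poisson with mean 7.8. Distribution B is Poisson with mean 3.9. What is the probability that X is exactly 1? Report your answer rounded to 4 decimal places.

Conditional on each component, P(X = 1): A: 0.00319593; B: 0.0789435.
By total probability, P(X = 1) = 0.4·0.00319593 + 0.6·0.0789435 = 0.0486444.

0.0486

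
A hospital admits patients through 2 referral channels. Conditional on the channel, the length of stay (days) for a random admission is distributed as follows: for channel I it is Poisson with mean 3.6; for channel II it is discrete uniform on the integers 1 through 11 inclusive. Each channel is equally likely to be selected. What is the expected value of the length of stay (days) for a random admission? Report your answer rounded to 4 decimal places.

4.8000

Component means — I: 3.6; II: 6.
E[X] = 0.5·3.6 + 0.5·6 = 4.8.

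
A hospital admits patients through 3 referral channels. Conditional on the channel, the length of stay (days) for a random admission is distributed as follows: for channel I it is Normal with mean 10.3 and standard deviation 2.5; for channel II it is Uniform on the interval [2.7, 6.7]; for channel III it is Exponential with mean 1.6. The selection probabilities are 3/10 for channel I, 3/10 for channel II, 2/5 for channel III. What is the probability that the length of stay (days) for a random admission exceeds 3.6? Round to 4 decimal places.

Conditional on each channel, P(X > 3.6): I: 0.996319; II: 0.775; III: 0.105399.
By total probability, P(X > 3.6) = 0.3·0.996319 + 0.3·0.775 + 0.4·0.105399 = 0.573555.

0.5736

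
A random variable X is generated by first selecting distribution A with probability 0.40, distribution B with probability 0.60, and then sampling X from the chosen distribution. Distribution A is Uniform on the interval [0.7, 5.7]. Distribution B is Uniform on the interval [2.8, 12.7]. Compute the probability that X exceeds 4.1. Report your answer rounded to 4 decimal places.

Conditional on each component, P(X > 4.1): A: 0.32; B: 0.868687.
By total probability, P(X > 4.1) = 0.4·0.32 + 0.6·0.868687 = 0.649212.

0.6492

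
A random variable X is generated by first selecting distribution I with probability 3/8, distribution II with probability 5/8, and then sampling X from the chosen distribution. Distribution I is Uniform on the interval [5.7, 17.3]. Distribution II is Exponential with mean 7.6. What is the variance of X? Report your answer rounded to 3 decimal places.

43.870

Per component, I: μ=11.5, E[X²]=143.463; II: μ=7.6, E[X²]=115.52.
E[X] = 0.375·11.5 + 0.625·7.6 = 9.0625.
E[X²] = 0.375·143.463 + 0.625·115.52 = 125.999.
Var(X) = E[X²] − (E[X])² = 125.999 − 82.1289 = 43.8698.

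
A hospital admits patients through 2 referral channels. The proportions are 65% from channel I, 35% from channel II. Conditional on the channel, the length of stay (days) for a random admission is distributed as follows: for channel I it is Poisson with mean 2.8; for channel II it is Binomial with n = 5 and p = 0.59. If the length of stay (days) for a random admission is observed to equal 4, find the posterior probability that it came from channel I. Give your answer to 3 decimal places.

Likelihoods P(X=4 | ·): I: 0.155739; II: 0.248406.
Posterior ∝ prior × likelihood. Numerator for I: 0.65·0.155739 = 0.10123.
Normalizing constant: 0.65·0.155739 + 0.35·0.248406 = 0.188172.
P(I | observation) = 0.10123 / 0.188172 = 0.537965.

0.538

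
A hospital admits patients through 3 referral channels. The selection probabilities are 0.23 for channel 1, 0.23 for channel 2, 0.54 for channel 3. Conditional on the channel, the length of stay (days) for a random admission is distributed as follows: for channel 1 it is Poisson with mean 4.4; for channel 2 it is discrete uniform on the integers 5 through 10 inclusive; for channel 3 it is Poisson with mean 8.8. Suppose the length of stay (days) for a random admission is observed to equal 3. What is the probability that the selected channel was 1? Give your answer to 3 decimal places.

0.813

Likelihoods P(X=3 | ·): 1: 0.174305; 2: 0; 3: 0.0171201.
Posterior ∝ prior × likelihood. Numerator for 1: 0.23·0.174305 = 0.0400903.
Normalizing constant: 0.23·0.174305 + 0.23·0 + 0.54·0.0171201 = 0.0493351.
P(1 | observation) = 0.0400903 / 0.0493351 = 0.812611.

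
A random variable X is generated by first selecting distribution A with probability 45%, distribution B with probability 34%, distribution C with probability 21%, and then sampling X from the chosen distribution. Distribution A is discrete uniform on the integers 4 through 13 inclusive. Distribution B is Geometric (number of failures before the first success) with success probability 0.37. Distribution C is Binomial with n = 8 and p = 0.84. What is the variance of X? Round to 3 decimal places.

Per component, A: μ=8.5, E[X²]=80.5; B: μ=1.7027, E[X²]=7.5011; C: μ=6.72, E[X²]=46.2336.
E[X] = 0.45·8.5 + 0.34·1.7027 + 0.21·6.72 = 5.81512.
E[X²] = 0.45·80.5 + 0.34·7.5011 + 0.21·46.2336 = 48.4844.
Var(X) = E[X²] − (E[X])² = 48.4844 − 33.8156 = 14.6688.

14.669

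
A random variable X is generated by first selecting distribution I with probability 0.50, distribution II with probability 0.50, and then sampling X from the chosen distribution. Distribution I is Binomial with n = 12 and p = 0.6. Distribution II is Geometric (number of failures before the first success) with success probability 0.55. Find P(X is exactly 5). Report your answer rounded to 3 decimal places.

0.056

Conditional on each component, P(X = 5): I: 0.100902; II: 0.010149.
By total probability, P(X = 5) = 0.5·0.100902 + 0.5·0.010149 = 0.0555257.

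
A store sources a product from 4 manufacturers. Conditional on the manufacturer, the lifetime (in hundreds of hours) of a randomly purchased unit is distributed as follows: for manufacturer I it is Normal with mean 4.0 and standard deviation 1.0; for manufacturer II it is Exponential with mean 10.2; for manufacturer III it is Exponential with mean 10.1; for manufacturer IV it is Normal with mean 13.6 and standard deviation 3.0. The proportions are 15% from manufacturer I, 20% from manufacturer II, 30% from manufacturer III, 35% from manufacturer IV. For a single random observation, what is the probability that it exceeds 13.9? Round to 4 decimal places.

Conditional on each manufacturer, P(X > 13.9): I: 0; II: 0.255957; III: 0.252527; IV: 0.460172.
By total probability, P(X > 13.9) = 0.15·0 + 0.2·0.255957 + 0.3·0.252527 + 0.35·0.460172 = 0.28801.

0.2880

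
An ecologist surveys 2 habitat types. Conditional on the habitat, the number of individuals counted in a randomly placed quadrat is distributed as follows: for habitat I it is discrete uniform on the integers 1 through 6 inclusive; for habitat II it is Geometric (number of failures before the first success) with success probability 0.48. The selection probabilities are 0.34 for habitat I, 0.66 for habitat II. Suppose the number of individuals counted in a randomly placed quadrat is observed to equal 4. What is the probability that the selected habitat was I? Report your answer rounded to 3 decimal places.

Likelihoods P(X=4 | ·): I: 0.166667; II: 0.0350958.
Posterior ∝ prior × likelihood. Numerator for I: 0.34·0.166667 = 0.0566667.
Normalizing constant: 0.34·0.166667 + 0.66·0.0350958 = 0.0798299.
P(I | observation) = 0.0566667 / 0.0798299 = 0.709843.

0.710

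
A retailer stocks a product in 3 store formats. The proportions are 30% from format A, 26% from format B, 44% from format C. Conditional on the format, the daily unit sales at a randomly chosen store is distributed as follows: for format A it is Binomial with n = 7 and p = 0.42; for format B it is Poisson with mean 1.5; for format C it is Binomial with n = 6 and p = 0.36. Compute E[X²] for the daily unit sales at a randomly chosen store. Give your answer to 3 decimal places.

For each component E[X²] = Var + (mean)², giving A: 10.3488; B: 3.75; C: 6.048.
Overall E[X²] = 0.3·10.3488 + 0.26·3.75 + 0.44·6.048 = 6.74076.

6.741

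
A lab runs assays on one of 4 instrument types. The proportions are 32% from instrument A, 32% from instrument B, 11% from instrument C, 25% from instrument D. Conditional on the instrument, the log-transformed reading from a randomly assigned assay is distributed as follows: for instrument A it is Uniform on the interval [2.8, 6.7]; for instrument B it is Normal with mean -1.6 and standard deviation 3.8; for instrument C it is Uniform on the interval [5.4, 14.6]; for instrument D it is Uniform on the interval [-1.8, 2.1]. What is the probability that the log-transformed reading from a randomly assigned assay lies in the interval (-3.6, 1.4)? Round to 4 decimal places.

0.3606

Conditional on each instrument, P(-3.6 < X < 1.4): A: 0; B: 0.485748; C: 0; D: 0.820513.
By total probability, P(-3.6 < X < 1.4) = 0.32·0 + 0.32·0.485748 + 0.11·0 + 0.25·0.820513 = 0.360568.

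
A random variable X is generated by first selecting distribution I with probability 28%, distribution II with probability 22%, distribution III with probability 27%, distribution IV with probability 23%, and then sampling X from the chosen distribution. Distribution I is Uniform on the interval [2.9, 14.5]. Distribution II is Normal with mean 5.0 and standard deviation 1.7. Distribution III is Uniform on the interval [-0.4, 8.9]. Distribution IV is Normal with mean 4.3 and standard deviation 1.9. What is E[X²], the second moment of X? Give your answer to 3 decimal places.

For each component E[X²] = Var + (mean)², giving I: 86.9033; II: 27.89; III: 25.27; IV: 22.1.
Overall E[X²] = 0.28·86.9033 + 0.22·27.89 + 0.27·25.27 + 0.23·22.1 = 42.3746.

42.375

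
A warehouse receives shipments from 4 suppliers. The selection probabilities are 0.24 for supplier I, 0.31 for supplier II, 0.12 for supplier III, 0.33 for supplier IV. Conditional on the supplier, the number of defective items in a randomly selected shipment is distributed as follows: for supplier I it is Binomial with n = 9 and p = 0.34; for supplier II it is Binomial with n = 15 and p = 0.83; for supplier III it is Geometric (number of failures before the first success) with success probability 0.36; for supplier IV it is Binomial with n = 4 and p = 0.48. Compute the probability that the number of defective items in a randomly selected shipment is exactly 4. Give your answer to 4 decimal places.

Conditional on each supplier, P(X = 4): I: 0.210866; II: 2.22015e-06; III: 0.060398; IV: 0.0530842.
By total probability, P(X = 4) = 0.24·0.210866 + 0.31·2.22015e-06 + 0.12·0.060398 + 0.33·0.0530842 = 0.075374.

0.0754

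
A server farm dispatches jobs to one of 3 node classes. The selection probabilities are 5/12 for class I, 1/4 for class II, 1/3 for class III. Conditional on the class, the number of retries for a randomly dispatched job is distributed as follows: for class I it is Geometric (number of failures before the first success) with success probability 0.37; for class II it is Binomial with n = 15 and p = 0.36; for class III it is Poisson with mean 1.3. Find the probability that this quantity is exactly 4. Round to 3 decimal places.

0.077

Conditional on each class, P(X = 4): I: 0.058286; II: 0.16917; III: 0.0324324.
By total probability, P(X = 4) = 0.416667·0.058286 + 0.25·0.16917 + 0.333333·0.0324324 = 0.077389.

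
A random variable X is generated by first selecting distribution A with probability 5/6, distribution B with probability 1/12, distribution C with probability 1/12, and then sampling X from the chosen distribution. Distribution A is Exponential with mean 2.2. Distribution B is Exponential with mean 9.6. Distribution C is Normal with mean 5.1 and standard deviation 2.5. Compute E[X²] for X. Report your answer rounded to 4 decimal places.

For each component E[X²] = Var + (mean)², giving A: 9.68; B: 184.32; C: 32.26.
Overall E[X²] = 0.833333·9.68 + 0.0833333·184.32 + 0.0833333·32.26 = 26.115.

26.1150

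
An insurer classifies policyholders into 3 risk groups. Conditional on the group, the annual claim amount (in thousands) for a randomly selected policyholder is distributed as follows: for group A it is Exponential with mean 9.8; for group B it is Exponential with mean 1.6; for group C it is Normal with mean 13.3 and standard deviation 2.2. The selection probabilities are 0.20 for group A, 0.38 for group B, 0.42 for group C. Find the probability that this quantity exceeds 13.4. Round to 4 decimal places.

Conditional on each group, P(X > 13.4): A: 0.254782; B: 0.00023056; C: 0.481873.
By total probability, P(X > 13.4) = 0.2·0.254782 + 0.38·0.00023056 + 0.42·0.481873 = 0.25343.

0.2534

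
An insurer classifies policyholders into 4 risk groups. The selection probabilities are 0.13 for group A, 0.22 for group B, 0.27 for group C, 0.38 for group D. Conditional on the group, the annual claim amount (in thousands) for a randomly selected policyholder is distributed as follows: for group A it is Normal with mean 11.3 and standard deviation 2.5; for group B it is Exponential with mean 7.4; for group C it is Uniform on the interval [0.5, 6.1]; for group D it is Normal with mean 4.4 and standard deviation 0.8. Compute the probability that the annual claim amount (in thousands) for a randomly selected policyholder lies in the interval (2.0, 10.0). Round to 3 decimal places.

Conditional on each group, P(2.0 < X < 10.0): A: 0.301432; B: 0.504283; C: 0.732143; D: 0.99865.
By total probability, P(2.0 < X < 10.0) = 0.13·0.301432 + 0.22·0.504283 + 0.27·0.732143 + 0.38·0.99865 = 0.727294.

0.727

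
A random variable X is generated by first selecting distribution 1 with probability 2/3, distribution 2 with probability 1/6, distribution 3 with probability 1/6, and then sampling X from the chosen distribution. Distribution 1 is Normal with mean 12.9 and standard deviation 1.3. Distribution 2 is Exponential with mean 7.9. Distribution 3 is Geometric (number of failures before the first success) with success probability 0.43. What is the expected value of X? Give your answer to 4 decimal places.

10.1376

Component means — 1: 12.9; 2: 7.9; 3: 1.32558.
E[X] = 0.666667·12.9 + 0.166667·7.9 + 0.166667·1.32558 = 10.1376.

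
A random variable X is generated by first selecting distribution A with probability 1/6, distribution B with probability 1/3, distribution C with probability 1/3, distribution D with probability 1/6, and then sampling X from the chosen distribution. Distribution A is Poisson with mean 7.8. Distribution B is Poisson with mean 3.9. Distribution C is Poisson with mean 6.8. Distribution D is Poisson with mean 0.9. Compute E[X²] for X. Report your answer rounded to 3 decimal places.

For each component E[X²] = Var + (mean)², giving A: 68.64; B: 19.11; C: 53.04; D: 1.71.
Overall E[X²] = 0.166667·68.64 + 0.333333·19.11 + 0.333333·53.04 + 0.166667·1.71 = 35.775.

35.775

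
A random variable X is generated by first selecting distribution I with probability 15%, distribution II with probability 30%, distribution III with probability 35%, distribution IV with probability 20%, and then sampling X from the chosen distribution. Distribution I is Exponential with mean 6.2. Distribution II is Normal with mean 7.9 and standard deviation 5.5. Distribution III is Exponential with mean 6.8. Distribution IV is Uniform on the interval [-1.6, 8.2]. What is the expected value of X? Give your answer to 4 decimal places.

6.3400

Component means — I: 6.2; II: 7.9; III: 6.8; IV: 3.3.
E[X] = 0.15·6.2 + 0.3·7.9 + 0.35·6.8 + 0.2·3.3 = 6.34.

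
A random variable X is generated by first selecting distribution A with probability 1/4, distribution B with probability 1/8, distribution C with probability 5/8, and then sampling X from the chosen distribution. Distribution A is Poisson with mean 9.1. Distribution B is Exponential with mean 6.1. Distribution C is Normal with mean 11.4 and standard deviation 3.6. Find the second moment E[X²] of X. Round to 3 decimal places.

121.605

For each component E[X²] = Var + (mean)², giving A: 91.91; B: 74.42; C: 142.92.
Overall E[X²] = 0.25·91.91 + 0.125·74.42 + 0.625·142.92 = 121.605.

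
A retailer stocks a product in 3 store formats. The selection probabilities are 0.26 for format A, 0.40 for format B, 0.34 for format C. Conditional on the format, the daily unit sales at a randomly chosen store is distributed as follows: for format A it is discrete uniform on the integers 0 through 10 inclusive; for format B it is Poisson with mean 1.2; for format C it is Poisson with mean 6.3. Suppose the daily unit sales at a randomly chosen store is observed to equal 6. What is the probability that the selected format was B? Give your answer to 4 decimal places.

0.0064

Likelihoods P(X=6 | ·): A: 0.0909091; B: 0.00124911; C: 0.159461.
Posterior ∝ prior × likelihood. Numerator for B: 0.4·0.00124911 = 0.000499645.
Normalizing constant: 0.26·0.0909091 + 0.4·0.00124911 + 0.34·0.159461 = 0.0783529.
P(B | observation) = 0.000499645 / 0.0783529 = 0.00637686.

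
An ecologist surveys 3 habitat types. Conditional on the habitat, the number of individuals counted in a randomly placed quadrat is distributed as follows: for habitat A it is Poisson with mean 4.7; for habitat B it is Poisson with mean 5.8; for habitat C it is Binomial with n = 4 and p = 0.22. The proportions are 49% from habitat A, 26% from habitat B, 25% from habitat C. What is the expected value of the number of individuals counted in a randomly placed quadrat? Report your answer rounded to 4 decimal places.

Component means — A: 4.7; B: 5.8; C: 0.88.
E[X] = 0.49·4.7 + 0.26·5.8 + 0.25·0.88 = 4.031.

4.0310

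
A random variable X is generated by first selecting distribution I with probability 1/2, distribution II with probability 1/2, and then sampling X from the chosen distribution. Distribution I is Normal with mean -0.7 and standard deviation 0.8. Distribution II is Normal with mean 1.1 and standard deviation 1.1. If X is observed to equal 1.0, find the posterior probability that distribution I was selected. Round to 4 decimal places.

0.1262

Likelihoods f(1.0 | ·): I: 0.0521512; II: 0.361179.
Posterior ∝ prior × likelihood. Numerator for I: 0.5·0.0521512 = 0.0260756.
Normalizing constant: 0.5·0.0521512 + 0.5·0.361179 = 0.206665.
P(I | observation) = 0.0260756 / 0.206665 = 0.126173.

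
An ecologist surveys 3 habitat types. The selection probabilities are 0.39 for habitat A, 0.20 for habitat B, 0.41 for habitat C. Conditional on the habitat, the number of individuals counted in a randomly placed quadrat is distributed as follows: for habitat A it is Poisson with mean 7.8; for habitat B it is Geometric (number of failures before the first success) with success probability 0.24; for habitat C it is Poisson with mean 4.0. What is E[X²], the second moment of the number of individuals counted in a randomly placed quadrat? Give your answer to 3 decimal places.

For each component E[X²] = Var + (mean)², giving A: 68.64; B: 23.2222; C: 20.
Overall E[X²] = 0.39·68.64 + 0.2·23.2222 + 0.41·20 = 39.614.

39.614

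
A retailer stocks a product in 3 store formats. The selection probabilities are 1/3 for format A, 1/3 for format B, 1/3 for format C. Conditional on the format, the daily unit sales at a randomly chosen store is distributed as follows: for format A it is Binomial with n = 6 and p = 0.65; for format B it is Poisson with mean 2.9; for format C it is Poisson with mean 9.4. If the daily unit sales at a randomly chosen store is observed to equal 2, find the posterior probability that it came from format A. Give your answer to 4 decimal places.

0.2881

Likelihoods P(X=2 | ·): A: 0.0951021; B: 0.231373; C: 0.00365475.
Posterior ∝ prior × likelihood. Numerator for A: 0.333333·0.0951021 = 0.0317007.
Normalizing constant: 0.333333·0.0951021 + 0.333333·0.231373 + 0.333333·0.00365475 = 0.110043.
P(A | observation) = 0.0317007 / 0.110043 = 0.288075.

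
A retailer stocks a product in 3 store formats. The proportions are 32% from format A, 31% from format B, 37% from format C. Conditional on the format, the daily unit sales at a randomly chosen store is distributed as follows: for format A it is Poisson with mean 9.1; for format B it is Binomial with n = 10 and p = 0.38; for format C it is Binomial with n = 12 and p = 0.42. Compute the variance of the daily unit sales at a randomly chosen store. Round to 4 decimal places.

9.6385

Per component, A: μ=9.1, E[X²]=91.91; B: μ=3.8, E[X²]=16.796; C: μ=5.04, E[X²]=28.3248.
E[X] = 0.32·9.1 + 0.31·3.8 + 0.37·5.04 = 5.9548.
E[X²] = 0.32·91.91 + 0.31·16.796 + 0.37·28.3248 = 45.0981.
Var(X) = E[X²] − (E[X])² = 45.0981 − 35.4596 = 9.63849.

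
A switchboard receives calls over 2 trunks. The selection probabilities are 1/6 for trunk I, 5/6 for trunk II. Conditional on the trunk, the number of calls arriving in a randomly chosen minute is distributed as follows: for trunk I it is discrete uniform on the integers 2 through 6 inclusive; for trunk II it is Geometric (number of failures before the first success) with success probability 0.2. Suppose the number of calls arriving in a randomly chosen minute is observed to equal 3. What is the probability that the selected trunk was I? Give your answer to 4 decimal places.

Likelihoods P(X=3 | ·): I: 0.2; II: 0.1024.
Posterior ∝ prior × likelihood. Numerator for I: 0.166667·0.2 = 0.0333333.
Normalizing constant: 0.166667·0.2 + 0.833333·0.1024 = 0.118667.
P(I | observation) = 0.0333333 / 0.118667 = 0.280899.

0.2809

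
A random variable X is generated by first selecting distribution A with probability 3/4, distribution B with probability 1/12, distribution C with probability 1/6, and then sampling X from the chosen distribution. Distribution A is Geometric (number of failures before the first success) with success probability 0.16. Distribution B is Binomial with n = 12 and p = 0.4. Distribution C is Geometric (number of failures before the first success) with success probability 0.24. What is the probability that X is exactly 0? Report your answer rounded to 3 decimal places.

Conditional on each component, P(X = 0): A: 0.16; B: 0.00217678; C: 0.24.
By total probability, P(X = 0) = 0.75·0.16 + 0.0833333·0.00217678 + 0.166667·0.24 = 0.160181.

0.160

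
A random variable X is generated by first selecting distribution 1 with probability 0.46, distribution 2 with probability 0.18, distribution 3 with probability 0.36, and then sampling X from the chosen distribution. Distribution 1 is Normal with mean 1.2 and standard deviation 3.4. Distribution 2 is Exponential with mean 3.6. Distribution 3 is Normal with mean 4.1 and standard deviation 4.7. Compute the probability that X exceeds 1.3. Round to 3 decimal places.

Conditional on each component, P(X > 1.3): 1: 0.488268; 2: 0.696902; 3: 0.724327.
By total probability, P(X > 1.3) = 0.46·0.488268 + 0.18·0.696902 + 0.36·0.724327 = 0.610803.

0.611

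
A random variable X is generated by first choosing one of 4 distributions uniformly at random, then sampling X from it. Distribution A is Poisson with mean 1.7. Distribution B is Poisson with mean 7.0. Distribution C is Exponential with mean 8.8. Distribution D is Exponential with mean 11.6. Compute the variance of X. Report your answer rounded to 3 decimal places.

Per component, A: μ=1.7, E[X²]=4.59; B: μ=7, E[X²]=56; C: μ=8.8, E[X²]=154.88; D: μ=11.6, E[X²]=269.12.
E[X] = 0.25·1.7 + 0.25·7 + 0.25·8.8 + 0.25·11.6 = 7.275.
E[X²] = 0.25·4.59 + 0.25·56 + 0.25·154.88 + 0.25·269.12 = 121.148.
Var(X) = E[X²] − (E[X])² = 121.148 − 52.9256 = 68.2219.

68.222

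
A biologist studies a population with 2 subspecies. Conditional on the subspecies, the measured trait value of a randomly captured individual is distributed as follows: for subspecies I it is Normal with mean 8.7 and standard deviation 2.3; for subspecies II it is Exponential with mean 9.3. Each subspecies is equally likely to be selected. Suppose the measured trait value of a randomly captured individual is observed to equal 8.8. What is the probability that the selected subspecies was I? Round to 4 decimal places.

Likelihoods f(8.8 | ·): I: 0.173289; II: 0.0417419.
Posterior ∝ prior × likelihood. Numerator for I: 0.5·0.173289 = 0.0866446.
Normalizing constant: 0.5·0.173289 + 0.5·0.0417419 = 0.107516.
P(I | observation) = 0.0866446 / 0.107516 = 0.80588.

0.8059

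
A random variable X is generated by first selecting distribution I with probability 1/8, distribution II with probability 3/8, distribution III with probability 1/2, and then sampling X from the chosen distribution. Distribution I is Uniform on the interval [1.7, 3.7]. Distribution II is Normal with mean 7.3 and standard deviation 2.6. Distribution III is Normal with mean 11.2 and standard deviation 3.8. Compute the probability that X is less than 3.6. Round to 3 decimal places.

Conditional on each component, P(X < 3.6): I: 0.95; II: 0.0773569; III: 0.0227501.
By total probability, P(X < 3.6) = 0.125·0.95 + 0.375·0.0773569 + 0.5·0.0227501 = 0.159134.

0.159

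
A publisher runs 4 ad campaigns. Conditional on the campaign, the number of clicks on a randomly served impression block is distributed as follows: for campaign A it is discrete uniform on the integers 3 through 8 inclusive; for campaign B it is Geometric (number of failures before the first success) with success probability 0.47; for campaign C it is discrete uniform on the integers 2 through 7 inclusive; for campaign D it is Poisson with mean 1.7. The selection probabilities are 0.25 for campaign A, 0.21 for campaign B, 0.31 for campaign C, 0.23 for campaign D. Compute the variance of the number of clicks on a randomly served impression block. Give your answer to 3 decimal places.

5.755

Per component, A: μ=5.5, E[X²]=33.1667; B: μ=1.12766, E[X²]=3.67089; C: μ=4.5, E[X²]=23.1667; D: μ=1.7, E[X²]=4.59.
E[X] = 0.25·5.5 + 0.21·1.12766 + 0.31·4.5 + 0.23·1.7 = 3.39781.
E[X²] = 0.25·33.1667 + 0.21·3.67089 + 0.31·23.1667 + 0.23·4.59 = 17.2999.
Var(X) = E[X²] − (E[X])² = 17.2999 − 11.5451 = 5.75482.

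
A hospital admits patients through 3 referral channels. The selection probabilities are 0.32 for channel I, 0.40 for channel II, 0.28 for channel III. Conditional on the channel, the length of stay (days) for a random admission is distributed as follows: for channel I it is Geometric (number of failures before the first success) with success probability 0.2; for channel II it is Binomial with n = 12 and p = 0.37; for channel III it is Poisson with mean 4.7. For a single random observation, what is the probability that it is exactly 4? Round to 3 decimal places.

0.170

Conditional on each channel, P(X = 4): I: 0.08192; II: 0.230217; III: 0.184925.
By total probability, P(X = 4) = 0.32·0.08192 + 0.4·0.230217 + 0.28·0.184925 = 0.17008.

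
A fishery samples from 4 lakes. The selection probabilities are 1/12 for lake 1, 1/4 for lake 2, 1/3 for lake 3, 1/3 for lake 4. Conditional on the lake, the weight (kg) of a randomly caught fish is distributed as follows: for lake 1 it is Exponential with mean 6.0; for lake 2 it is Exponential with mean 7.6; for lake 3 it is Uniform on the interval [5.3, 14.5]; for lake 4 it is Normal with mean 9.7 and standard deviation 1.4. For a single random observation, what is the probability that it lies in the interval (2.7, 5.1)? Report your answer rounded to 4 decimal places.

0.0651

Conditional on each lake, P(2.7 < X < 5.1): 1: 0.210213; 2: 0.189819; 3: 0; 4: 0.000508334.
By total probability, P(2.7 < X < 5.1) = 0.0833333·0.210213 + 0.25·0.189819 + 0.333333·0 + 0.333333·0.000508334 = 0.0651419.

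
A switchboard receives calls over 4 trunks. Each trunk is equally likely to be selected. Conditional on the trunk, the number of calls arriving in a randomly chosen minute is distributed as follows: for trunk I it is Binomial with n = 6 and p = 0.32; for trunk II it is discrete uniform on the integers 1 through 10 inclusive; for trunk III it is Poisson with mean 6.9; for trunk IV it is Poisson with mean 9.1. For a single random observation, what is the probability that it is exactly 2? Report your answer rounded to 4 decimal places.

Conditional on each trunk, P(X = 2): I: 0.328418; II: 0.1; III: 0.0239903; IV: 0.00462352.
By total probability, P(X = 2) = 0.25·0.328418 + 0.25·0.1 + 0.25·0.0239903 + 0.25·0.00462352 = 0.114258.

0.1143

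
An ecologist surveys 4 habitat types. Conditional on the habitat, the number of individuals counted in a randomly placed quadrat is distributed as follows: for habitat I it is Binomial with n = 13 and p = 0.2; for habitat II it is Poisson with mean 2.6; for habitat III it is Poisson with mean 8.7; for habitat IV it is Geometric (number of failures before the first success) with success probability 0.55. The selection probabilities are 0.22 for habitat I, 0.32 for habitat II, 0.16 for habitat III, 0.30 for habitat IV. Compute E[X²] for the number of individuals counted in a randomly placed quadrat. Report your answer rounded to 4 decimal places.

For each component E[X²] = Var + (mean)², giving I: 8.84; II: 9.36; III: 84.39; IV: 2.15702.
Overall E[X²] = 0.22·8.84 + 0.32·9.36 + 0.16·84.39 + 0.3·2.15702 = 19.0895.

19.0895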